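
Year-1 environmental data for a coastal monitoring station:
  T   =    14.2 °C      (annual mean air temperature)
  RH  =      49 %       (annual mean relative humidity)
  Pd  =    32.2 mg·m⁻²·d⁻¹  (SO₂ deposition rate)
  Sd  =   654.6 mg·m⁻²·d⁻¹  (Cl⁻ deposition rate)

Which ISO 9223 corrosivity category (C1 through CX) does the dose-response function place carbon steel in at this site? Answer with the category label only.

C4

carbon steel: temperature factor f = -0.054·(4.2) = -0.2268
  SO₂ term: 1.77·32.2^0.52·exp(0.02·49-0.2268) = 22.86
  Cl⁻ term: 0.102·654.6^0.62·exp(0.033·49+0.04·14.2) = 50.52
  sum: 22.86 + 50.52 → r_corr = 73.38 μm/a
Category bounds: 50…80 μm/a bracket r_corr ⇒ C4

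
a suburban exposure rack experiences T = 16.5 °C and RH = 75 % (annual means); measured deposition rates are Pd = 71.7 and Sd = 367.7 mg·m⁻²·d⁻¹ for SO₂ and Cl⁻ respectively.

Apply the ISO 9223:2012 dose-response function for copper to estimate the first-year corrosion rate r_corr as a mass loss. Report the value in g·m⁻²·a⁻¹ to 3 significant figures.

r_corr = 22.3 g·m⁻²·a⁻¹

copper: T>10 °C ⇒ hinge -0.080·(16.5−10) = -0.5200
  SO₂ term: 0.0053·71.7^0.26·exp(0.059·75-0.5200) = 0.7992
  Cl⁻ term: 0.01025·367.7^0.27·exp(0.036·75+0.049·16.5) = 1.687
  r_corr = 0.7992 + 1.687 = 2.486 μm/a
Convert to mass loss: 2.486 μm/a × 8.96 g/cm³ = 22.28 g·m⁻²·a⁻¹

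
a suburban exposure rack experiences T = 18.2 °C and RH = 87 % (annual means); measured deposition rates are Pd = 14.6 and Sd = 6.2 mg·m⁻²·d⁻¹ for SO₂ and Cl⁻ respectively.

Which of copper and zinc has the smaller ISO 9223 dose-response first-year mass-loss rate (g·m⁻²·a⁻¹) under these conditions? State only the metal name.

copper: f(T) = -0.080·(T−10) [T>10 °C] = -0.6560
  sulphur-dioxide contribution → 0.9361 μm/a
  chloride contribution → 0.938 μm/a
  total first-year rate 1.874 μm/a
  mass loss = 1.874 μm/a × 8.96 g/cm³ = 16.79 g·m⁻²·a⁻¹
zinc: T>10 °C ⇒ hinge -0.071·(18.2−10) = -0.5822
  sulphur-dioxide contribution → 1.283 μm/a
  chloride contribution → 0.4665 μm/a
  ⇒ r_corr(zinc) = 1.749 μm/a
  mass loss = 1.749 μm/a × 7.14 g/cm³ = 12.49 g·m⁻²·a⁻¹
Ordering by g·m⁻²·a⁻¹: copper (16.8) > zinc (12.5)

zinc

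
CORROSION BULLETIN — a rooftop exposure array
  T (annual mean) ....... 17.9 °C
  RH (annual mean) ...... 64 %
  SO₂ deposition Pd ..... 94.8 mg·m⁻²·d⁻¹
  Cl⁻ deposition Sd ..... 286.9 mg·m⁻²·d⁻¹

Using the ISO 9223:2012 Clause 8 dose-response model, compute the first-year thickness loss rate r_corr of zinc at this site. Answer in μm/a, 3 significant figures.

r_corr = 4.40 μm/a

zinc: temperature factor f = -0.071·(7.9) = -0.5609
  sulphur-dioxide contribution → 1.036 μm/a
  chloride contribution → 3.366 μm/a
  total first-year rate 4.402 μm/a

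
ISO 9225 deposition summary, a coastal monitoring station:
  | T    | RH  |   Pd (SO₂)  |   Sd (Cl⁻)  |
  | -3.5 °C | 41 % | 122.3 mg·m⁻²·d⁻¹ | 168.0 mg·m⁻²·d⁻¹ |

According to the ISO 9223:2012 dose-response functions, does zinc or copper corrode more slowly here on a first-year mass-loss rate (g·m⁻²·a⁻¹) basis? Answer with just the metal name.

zinc: f(T) = +0.038·(T−10) [T≤10 °C] = -0.5130
  Pd branch = 0.0129·Pd^0.44·e^(0.046·RH+f) = 0.422 μm/a
  Sd branch = 0.0175·Sd^0.57·e^(0.008·RH+0.085·T) = 0.3347 μm/a
  r_corr = 0.422 + 0.3347 = 0.7568 μm/a
  mass loss = 0.7568 μm/a × 7.14 g/cm³ = 5.403 g·m⁻²·a⁻¹
copper: f(T) = +0.126·(T−10) [T≤10 °C] = -1.7010
  Pd branch = 0.0053·Pd^0.26·e^(0.059·RH+f) = 0.03792 μm/a
  Sd branch = 0.01025·Sd^0.27·e^(0.036·RH+0.049·T) = 0.1507 μm/a
  r_corr = 0.03792 + 0.1507 = 0.1886 μm/a
  mass loss = 0.1886 μm/a × 8.96 g/cm³ = 1.69 g·m⁻²·a⁻¹
Ordering by g·m⁻²·a⁻¹: zinc (5.4) > copper (1.69)

copper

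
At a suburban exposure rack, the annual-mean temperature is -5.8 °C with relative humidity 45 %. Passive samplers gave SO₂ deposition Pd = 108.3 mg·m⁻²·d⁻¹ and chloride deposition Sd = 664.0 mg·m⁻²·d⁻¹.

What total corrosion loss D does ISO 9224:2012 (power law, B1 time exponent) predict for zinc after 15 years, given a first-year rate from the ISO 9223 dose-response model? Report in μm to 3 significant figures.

D(15) = 9.61 μm

zinc: f(T) = +0.038·(T−10) [T≤10 °C] = -0.6004
  SO₂ term: 0.0129·108.3^0.44·exp(0.046·45-0.6004) = 0.4406
  Cl⁻ term: 0.0175·664.0^0.57·exp(0.008·45+0.085·-5.8) = 0.6222
  r_corr = 0.4406 + 0.6222 = 1.063 μm/a
ISO 9224: D(t) = r_corr · t^b with b = 0.813 (zinc, B1)
  D(15) = 1.063 × 15^0.813 = 1.063 × 9.04 = 9.608 μm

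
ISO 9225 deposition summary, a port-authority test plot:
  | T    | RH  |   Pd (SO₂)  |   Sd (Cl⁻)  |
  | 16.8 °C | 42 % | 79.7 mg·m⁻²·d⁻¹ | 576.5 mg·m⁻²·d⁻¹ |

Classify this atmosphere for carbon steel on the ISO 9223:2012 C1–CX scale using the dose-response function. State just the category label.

C4

carbon steel: f(T) = -0.054·(T−10) [T>10 °C] = -0.3672
  sulphur-dioxide contribution → 27.67 μm/a
  chloride contribution → 41.12 μm/a
  total first-year rate 68.8 μm/a
68.8 μm/a falls in (50, 80] for carbon steel → category C4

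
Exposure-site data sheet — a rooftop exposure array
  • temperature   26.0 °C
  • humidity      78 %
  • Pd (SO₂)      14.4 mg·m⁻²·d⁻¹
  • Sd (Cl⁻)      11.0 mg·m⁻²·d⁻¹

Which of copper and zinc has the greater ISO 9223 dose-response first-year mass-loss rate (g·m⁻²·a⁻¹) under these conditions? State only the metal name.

copper: f(T) = -0.080·(T−10) [T>10 °C] = -1.2800
  Pd branch = 0.0053·Pd^0.26·e^(0.059·RH+f) = 0.2939 μm/a
  Sd branch = 0.01025·Sd^0.27·e^(0.036·RH+0.049·T) = 1.161 μm/a
  sum: 0.2939 + 1.161 → r_corr = 1.455 μm/a
  mass loss = 1.455 μm/a × 8.96 g/cm³ = 13.03 g·m⁻²·a⁻¹
zinc: T>10 °C ⇒ hinge -0.071·(26.0−10) = -1.1360
  SO₂ term: 0.0129·14.4^0.44·exp(0.046·78-1.1360) = 0.4843
  Sd branch = 0.0175·Sd^0.57·e^(0.008·RH+0.085·T) = 1.168 μm/a
  sum: 0.4843 + 1.168 → r_corr = 1.652 μm/a
  mass loss = 1.652 μm/a × 7.14 g/cm³ = 11.8 g·m⁻²·a⁻¹
Ordering by g·m⁻²·a⁻¹: copper (13) > zinc (11.8)

copper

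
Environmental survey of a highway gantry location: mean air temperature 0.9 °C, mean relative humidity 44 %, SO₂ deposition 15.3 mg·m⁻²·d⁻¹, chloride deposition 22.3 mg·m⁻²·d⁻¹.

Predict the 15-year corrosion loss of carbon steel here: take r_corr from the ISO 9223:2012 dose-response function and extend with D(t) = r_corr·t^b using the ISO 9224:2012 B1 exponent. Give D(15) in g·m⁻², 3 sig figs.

D(15) = 246 g·m⁻²

carbon steel: temperature factor f = +0.150·(-9.1) = -1.3650
  SO₂ term: 1.77·15.3^0.52·exp(0.02·44-1.3650) = 4.502
  Sd branch = 0.102·Sd^0.62·e^(0.033·RH+0.04·T) = 3.096 μm/a
  r_corr = 4.502 + 3.096 = 7.598 μm/a
ISO 9224: D(t) = r_corr · t^b with b = 0.523 (carbon steel, B1)
  D(15) = 7.598 × 15^0.523 = 7.598 × 4.122 = 31.32 μm
  Mass loss = 31.32 μm × 7.85 g/cm³ = 245.8 g·m⁻²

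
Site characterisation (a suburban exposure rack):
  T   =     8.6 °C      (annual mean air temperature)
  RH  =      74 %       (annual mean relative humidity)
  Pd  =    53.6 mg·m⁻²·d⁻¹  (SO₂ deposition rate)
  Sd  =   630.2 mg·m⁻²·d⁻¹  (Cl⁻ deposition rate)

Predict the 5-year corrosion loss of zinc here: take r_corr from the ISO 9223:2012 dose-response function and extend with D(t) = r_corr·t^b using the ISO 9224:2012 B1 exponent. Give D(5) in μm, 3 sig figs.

D(5) = 17.4 μm

zinc: temperature factor f = +0.038·(-1.4) = -0.0532
  sulphur-dioxide contribution → 2.122 μm/a
  chloride contribution → 2.59 μm/a
  ⇒ r_corr(zinc) = 4.712 μm/a
Power-law: D(5) = r_corr · 5^0.813
  D(5) = 4.712 × 5^0.813 = 4.712 × 3.701 = 17.44 μm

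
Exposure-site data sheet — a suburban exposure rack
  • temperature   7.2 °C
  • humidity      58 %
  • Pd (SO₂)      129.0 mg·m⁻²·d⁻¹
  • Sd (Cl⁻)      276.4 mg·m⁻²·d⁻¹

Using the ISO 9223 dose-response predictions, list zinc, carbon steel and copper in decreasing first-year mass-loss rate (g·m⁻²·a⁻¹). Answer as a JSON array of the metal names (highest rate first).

zinc: T≤10 °C ⇒ hinge +0.038·(7.2−10) = -0.1064
  SO₂ term: 0.0129·129.0^0.44·exp(0.046·58-0.1064) = 1.418
  Sd branch = 0.0175·Sd^0.57·e^(0.008·RH+0.085·T) = 1.265 μm/a
  sum: 1.418 + 1.265 → r_corr = 2.683 μm/a
  mass loss = 2.683 μm/a × 7.14 g/cm³ = 19.16 g·m⁻²·a⁻¹
carbon steel: T≤10 °C ⇒ hinge +0.150·(7.2−10) = -0.4200
  Pd branch = 1.77·Pd^0.52·e^(0.02·RH+f) = 46.44 μm/a
  Cl⁻ term: 0.102·276.4^0.62·exp(0.033·58+0.04·7.2) = 30.11
  sum: 46.44 + 30.11 → r_corr = 76.54 μm/a
  mass loss = 76.54 μm/a × 7.85 g/cm³ = 600.9 g·m⁻²·a⁻¹
copper: T≤10 °C ⇒ hinge +0.126·(7.2−10) = -0.3528
  SO₂ term: 0.0053·129.0^0.26·exp(0.059·58-0.3528) = 0.4036
  Sd branch = 0.01025·Sd^0.27·e^(0.036·RH+0.049·T) = 0.537 μm/a
  r_corr = 0.4036 + 0.537 = 0.9406 μm/a
  mass loss = 0.9406 μm/a × 8.96 g/cm³ = 8.428 g·m⁻²·a⁻¹
Ordering by g·m⁻²·a⁻¹: carbon steel (601) > zinc (19.2) > copper (8.43)

["carbon steel", "zinc", "copper"]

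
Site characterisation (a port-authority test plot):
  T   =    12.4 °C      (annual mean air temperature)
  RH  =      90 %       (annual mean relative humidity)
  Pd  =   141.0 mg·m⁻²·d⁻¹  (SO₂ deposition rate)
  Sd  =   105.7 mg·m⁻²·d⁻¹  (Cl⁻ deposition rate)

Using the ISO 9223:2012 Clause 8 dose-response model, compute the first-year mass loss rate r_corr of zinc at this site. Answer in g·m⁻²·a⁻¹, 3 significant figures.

r_corr = 53.5 g·m⁻²·a⁻¹

zinc: T>10 °C ⇒ hinge -0.071·(12.4−10) = -0.1704
  SO₂ term: 0.0129·141.0^0.44·exp(0.046·90-0.1704) = 6.029
  Cl⁻ term: 0.0175·105.7^0.57·exp(0.008·90+0.085·12.4) = 1.47
  r_corr = 6.029 + 1.47 = 7.498 μm/a
Convert to mass loss: 7.498 μm/a × 7.14 g/cm³ = 53.54 g·m⁻²·a⁻¹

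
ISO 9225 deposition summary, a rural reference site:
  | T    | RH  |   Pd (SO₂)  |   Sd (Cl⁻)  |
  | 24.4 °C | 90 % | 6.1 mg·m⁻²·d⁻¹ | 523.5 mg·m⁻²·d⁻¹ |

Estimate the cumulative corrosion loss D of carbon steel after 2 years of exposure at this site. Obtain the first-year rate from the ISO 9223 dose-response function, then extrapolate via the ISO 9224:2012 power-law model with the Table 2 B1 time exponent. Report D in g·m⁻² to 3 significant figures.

D(2) = 3.03e+03 g·m⁻²

carbon steel: temperature factor f = -0.054·(14.4) = -0.7776
  SO₂ term: 1.77·6.1^0.52·exp(0.02·90-0.7776) = 12.6
  Sd branch = 0.102·Sd^0.62·e^(0.033·RH+0.04·T) = 255.9 μm/a
  r_corr = 12.6 + 255.9 = 268.5 μm/a
ISO 9224: D(t) = r_corr · t^b with b = 0.523 (carbon steel, B1)
  D(2) = 268.5 × 2^0.523 = 268.5 × 1.437 = 385.8 μm
  Mass loss = 385.8 μm × 7.85 g/cm³ = 3029 g·m⁻²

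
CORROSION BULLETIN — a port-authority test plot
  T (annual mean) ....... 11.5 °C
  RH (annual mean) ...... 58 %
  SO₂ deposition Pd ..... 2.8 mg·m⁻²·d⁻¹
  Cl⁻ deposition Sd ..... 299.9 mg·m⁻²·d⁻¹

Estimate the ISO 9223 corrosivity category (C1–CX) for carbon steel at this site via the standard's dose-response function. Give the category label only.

C3

carbon steel: f(T) = -0.054·(T−10) [T>10 °C] = -0.0810
  Pd branch = 1.77·Pd^0.52·e^(0.02·RH+f) = 8.894 μm/a
  Cl⁻ term: 0.102·299.9^0.62·exp(0.033·58+0.04·11.5) = 37.61
  r_corr = 8.894 + 37.61 = 46.51 μm/a
ISO 9223 Table 2 (carbon steel): 25 < 46.5 ≤ 50 μm/a ⇒ C3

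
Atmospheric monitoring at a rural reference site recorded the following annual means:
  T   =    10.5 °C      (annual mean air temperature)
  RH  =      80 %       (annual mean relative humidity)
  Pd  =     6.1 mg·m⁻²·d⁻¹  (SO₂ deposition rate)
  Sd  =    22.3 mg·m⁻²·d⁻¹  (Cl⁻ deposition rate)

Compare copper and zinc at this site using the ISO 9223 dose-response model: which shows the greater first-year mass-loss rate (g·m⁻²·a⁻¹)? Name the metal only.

copper

copper: T>10 °C ⇒ hinge -0.080·(10.5−10) = -0.0400
  SO₂ term: 0.0053·6.1^0.26·exp(0.059·80-0.0400) = 0.914
  Cl⁻ term: 0.01025·22.3^0.27·exp(0.036·80+0.049·10.5) = 0.7063
  sum: 0.914 + 0.7063 → r_corr = 1.62 μm/a
  mass loss = 1.62 μm/a × 8.96 g/cm³ = 14.52 g·m⁻²·a⁻¹
zinc: T>10 °C ⇒ hinge -0.071·(10.5−10) = -0.0355
  Pd branch = 0.0129·Pd^0.44·e^(0.046·RH+f) = 1.094 μm/a
  Sd branch = 0.0175·Sd^0.57·e^(0.008·RH+0.085·T) = 0.4755 μm/a
  r_corr = 1.094 + 0.4755 = 1.569 μm/a
  mass loss = 1.569 μm/a × 7.14 g/cm³ = 11.2 g·m⁻²·a⁻¹
Ordering by g·m⁻²·a⁻¹: copper (14.5) > zinc (11.2)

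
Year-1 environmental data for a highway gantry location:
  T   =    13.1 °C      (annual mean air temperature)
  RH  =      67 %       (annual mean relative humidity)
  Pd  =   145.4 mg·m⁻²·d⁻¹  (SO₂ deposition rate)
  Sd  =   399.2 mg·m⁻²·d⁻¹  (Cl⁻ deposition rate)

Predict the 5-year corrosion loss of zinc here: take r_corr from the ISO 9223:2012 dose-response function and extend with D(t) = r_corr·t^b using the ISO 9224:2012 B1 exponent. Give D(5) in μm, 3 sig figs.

zinc: T>10 °C ⇒ hinge -0.071·(13.1−10) = -0.2201
  Pd branch = 0.0129·Pd^0.44·e^(0.046·RH+f) = 2.018 μm/a
  Cl⁻ term: 0.0175·399.2^0.57·exp(0.008·67+0.085·13.1) = 2.767
  r_corr = 2.018 + 2.767 = 4.786 μm/a
Power-law: D(5) = r_corr · 5^0.813
  D(5) = 4.786 × 5^0.813 = 4.786 × 3.701 = 17.71 μm

D(5) = 17.7 μm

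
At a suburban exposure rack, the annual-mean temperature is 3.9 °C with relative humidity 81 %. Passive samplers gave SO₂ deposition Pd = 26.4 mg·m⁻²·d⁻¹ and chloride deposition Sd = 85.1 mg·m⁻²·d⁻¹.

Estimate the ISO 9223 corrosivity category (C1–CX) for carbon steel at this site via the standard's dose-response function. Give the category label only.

C3

carbon steel: T≤10 °C ⇒ hinge +0.150·(3.9−10) = -0.9150
  SO₂ term: 1.77·26.4^0.52·exp(0.02·81-0.9150) = 19.65
  Sd branch = 0.102·Sd^0.62·e^(0.033·RH+0.04·T) = 27.15 μm/a
  r_corr = 19.65 + 27.15 = 46.8 μm/a
Category bounds: 25…50 μm/a bracket r_corr ⇒ C3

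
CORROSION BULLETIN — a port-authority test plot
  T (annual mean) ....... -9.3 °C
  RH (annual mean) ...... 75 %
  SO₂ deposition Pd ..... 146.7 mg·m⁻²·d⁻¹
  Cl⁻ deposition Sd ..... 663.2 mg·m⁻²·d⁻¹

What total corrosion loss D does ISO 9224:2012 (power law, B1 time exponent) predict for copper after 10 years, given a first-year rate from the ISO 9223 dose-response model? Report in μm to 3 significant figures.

D(10) = 3.26 μm

copper: f(T) = +0.126·(T−10) [T≤10 °C] = -2.4318
  SO₂ term: 0.0053·146.7^0.26·exp(0.059·75-2.4318) = 0.1423
  Sd branch = 0.01025·Sd^0.27·e^(0.036·RH+0.049·T) = 0.5588 μm/a
  r_corr = 0.1423 + 0.5588 = 0.7011 μm/a
Long-term exponent b (ISO 9224 Table 2, B1) = 0.667
  D(10) = 0.7011 × 10^0.667 = 0.7011 × 4.645 = 3.257 μm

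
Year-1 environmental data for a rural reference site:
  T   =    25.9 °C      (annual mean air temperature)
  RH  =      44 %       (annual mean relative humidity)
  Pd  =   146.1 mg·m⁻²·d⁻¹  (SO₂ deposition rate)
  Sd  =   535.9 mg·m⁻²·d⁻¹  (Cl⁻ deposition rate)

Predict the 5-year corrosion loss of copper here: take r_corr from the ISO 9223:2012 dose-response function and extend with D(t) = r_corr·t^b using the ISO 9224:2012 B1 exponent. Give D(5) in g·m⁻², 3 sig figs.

copper: T>10 °C ⇒ hinge -0.080·(25.9−10) = -1.2720
  Pd branch = 0.0053·Pd^0.26·e^(0.059·RH+f) = 0.07279 μm/a
  Sd branch = 0.01025·Sd^0.27·e^(0.036·RH+0.049·T) = 0.9698 μm/a
  r_corr = 0.07279 + 0.9698 = 1.043 μm/a
Power-law: D(5) = r_corr · 5^0.667
  D(5) = 1.043 × 5^0.667 = 1.043 × 2.926 = 3.05 μm
  Mass loss = 3.05 μm × 8.96 g/cm³ = 27.33 g·m⁻²

D(5) = 27.3 g·m⁻²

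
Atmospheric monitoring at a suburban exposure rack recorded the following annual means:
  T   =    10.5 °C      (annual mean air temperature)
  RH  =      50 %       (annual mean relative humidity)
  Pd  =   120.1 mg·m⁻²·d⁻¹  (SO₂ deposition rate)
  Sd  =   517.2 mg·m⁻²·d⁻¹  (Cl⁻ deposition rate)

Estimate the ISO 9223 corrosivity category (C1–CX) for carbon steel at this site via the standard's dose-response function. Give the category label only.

C5

carbon steel: T>10 °C ⇒ hinge -0.054·(10.5−10) = -0.0270
  Pd branch = 1.77·Pd^0.52·e^(0.02·RH+f) = 56.48 μm/a
  Cl⁻ term: 0.102·517.2^0.62·exp(0.033·50+0.04·10.5) = 38.91
  r_corr = 56.48 + 38.91 = 95.39 μm/a
ISO 9223 Table 2 (carbon steel): 80 < 95.4 ≤ 200 μm/a ⇒ C5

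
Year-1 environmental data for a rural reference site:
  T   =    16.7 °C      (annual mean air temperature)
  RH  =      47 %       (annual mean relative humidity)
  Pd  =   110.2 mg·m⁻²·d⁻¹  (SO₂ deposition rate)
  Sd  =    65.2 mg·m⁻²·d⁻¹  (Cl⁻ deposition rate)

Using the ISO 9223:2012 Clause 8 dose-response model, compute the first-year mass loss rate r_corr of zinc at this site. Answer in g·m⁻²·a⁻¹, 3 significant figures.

r_corr = 12.1 g·m⁻²·a⁻¹

zinc: temperature factor f = -0.071·(6.7) = -0.4757
  Pd branch = 0.0129·Pd^0.44·e^(0.046·RH+f) = 0.5514 μm/a
  Sd branch = 0.0175·Sd^0.57·e^(0.008·RH+0.085·T) = 1.14 μm/a
  sum: 0.5514 + 1.14 → r_corr = 1.692 μm/a
Convert to mass loss: 1.692 μm/a × 7.14 g/cm³ = 12.08 g·m⁻²·a⁻¹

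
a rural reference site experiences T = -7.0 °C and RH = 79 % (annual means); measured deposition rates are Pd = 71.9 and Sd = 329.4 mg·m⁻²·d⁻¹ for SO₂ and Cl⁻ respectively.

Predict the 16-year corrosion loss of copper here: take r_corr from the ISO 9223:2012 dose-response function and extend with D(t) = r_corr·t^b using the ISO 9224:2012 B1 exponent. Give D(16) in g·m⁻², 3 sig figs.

copper: temperature factor f = +0.126·(-17.0) = -2.1420
  sulphur-dioxide contribution → 0.2 μm/a
  chloride contribution → 0.598 μm/a
  ⇒ r_corr(copper) = 0.798 μm/a
Power-law: D(16) = r_corr · 16^0.667
  D(16) = 0.798 × 16^0.667 = 0.798 × 6.355 = 5.071 μm
  Mass loss = 5.071 μm × 8.96 g/cm³ = 45.44 g·m⁻²

D(16) = 45.4 g·m⁻²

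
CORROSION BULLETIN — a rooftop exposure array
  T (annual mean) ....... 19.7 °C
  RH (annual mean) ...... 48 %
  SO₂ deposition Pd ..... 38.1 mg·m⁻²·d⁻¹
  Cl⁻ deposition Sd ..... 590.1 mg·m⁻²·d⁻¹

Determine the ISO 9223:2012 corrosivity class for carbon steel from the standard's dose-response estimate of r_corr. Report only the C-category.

carbon steel: f(T) = -0.054·(T−10) [T>10 °C] = -0.5238
  SO₂ term: 1.77·38.1^0.52·exp(0.02·48-0.5238) = 18.18
  Cl⁻ term: 0.102·590.1^0.62·exp(0.033·48+0.04·19.7) = 57.11
  r_corr = 18.18 + 57.11 = 75.29 μm/a
75.3 μm/a falls in (50, 80] for carbon steel → category C4

C4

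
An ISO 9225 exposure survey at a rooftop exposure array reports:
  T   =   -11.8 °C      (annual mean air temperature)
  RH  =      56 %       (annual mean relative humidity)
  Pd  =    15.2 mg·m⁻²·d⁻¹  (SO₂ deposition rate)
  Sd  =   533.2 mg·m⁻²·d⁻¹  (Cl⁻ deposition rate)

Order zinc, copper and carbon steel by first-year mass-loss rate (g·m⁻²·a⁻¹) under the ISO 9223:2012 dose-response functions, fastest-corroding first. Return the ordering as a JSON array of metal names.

zinc: T≤10 °C ⇒ hinge +0.038·(-11.8−10) = -0.8284
  Pd branch = 0.0129·Pd^0.44·e^(0.046·RH+f) = 0.2452 μm/a
  Sd branch = 0.0175·Sd^0.57·e^(0.008·RH+0.085·T) = 0.36 μm/a
  sum: 0.2452 + 0.36 → r_corr = 0.6053 μm/a
  mass loss = 0.6053 μm/a × 7.14 g/cm³ = 4.322 g·m⁻²·a⁻¹
copper: temperature factor f = +0.126·(-21.8) = -2.7468
  SO₂ term: 0.0053·15.2^0.26·exp(0.059·56-2.7468) = 0.01877
  Cl⁻ term: 0.01025·533.2^0.27·exp(0.036·56+0.049·-11.8) = 0.2352
  sum: 0.01877 + 0.2352 → r_corr = 0.254 μm/a
  mass loss = 0.254 μm/a × 8.96 g/cm³ = 2.275 g·m⁻²·a⁻¹
carbon steel: temperature factor f = +0.150·(-21.8) = -3.2700
  Pd branch = 1.77·Pd^0.52·e^(0.02·RH+f) = 0.8488 μm/a
  Cl⁻ term: 0.102·533.2^0.62·exp(0.033·56+0.04·-11.8) = 19.81
  sum: 0.8488 + 19.81 → r_corr = 20.66 μm/a
  mass loss = 20.66 μm/a × 7.85 g/cm³ = 162.2 g·m⁻²·a⁻¹
Ordering by g·m⁻²·a⁻¹: carbon steel (162) > zinc (4.32) > copper (2.28)

["carbon steel", "zinc", "copper"]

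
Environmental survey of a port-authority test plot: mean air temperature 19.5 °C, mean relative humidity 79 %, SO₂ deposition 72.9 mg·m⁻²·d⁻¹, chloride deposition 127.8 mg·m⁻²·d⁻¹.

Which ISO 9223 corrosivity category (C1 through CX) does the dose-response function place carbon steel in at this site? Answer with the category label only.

C5

carbon steel: f(T) = -0.054·(T−10) [T>10 °C] = -0.5130
  SO₂ term: 1.77·72.9^0.52·exp(0.02·79-0.5130) = 47.86
  Sd branch = 0.102·Sd^0.62·e^(0.033·RH+0.04·T) = 61.04 μm/a
  sum: 47.86 + 61.04 → r_corr = 108.9 μm/a
109 μm/a falls in (80, 200] for carbon steel → category C5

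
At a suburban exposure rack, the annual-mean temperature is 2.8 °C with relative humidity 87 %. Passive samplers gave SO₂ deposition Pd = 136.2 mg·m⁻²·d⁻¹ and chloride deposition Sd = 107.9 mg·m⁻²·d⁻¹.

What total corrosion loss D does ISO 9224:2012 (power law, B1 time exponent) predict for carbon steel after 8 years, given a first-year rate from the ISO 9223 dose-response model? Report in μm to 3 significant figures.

carbon steel: temperature factor f = +0.150·(-7.2) = -1.0800
  Pd branch = 1.77·Pd^0.52·e^(0.02·RH+f) = 44.09 μm/a
  Cl⁻ term: 0.102·107.9^0.62·exp(0.033·87+0.04·2.8) = 36.69
  r_corr = 44.09 + 36.69 = 80.79 μm/a
ISO 9224: D(t) = r_corr · t^b with b = 0.523 (carbon steel, B1)
  D(8) = 80.79 × 8^0.523 = 80.79 × 2.967 = 239.7 μm

D(8) = 240 μm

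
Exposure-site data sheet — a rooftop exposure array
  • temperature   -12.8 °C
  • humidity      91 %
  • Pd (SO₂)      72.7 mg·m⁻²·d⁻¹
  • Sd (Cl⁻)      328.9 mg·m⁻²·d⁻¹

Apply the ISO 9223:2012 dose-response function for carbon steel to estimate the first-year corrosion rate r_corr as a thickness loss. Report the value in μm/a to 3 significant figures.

r_corr = 48.1 μm/a

carbon steel: temperature factor f = +0.150·(-22.8) = -3.4200
  SO₂ term: 1.77·72.7^0.52·exp(0.02·91-3.4200) = 3.32
  Cl⁻ term: 0.102·328.9^0.62·exp(0.033·91+0.04·-12.8) = 44.77
  r_corr = 3.32 + 44.77 = 48.09 μm/a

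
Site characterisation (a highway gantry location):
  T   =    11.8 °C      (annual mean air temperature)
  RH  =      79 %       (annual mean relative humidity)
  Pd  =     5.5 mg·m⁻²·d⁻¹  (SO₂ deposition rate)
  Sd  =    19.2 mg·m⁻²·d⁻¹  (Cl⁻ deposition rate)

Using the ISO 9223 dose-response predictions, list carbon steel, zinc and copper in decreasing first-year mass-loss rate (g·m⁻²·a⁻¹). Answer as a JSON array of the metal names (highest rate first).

carbon steel: f(T) = -0.054·(T−10) [T>10 °C] = -0.0972
  Pd branch = 1.77·Pd^0.52·e^(0.02·RH+f) = 18.92 μm/a
  Cl⁻ term: 0.102·19.2^0.62·exp(0.033·79+0.04·11.8) = 13.85
  r_corr = 18.92 + 13.85 = 32.77 μm/a
  mass loss = 32.77 μm/a × 7.85 g/cm³ = 257.2 g·m⁻²·a⁻¹
zinc: f(T) = -0.071·(T−10) [T>10 °C] = -0.1278
  SO₂ term: 0.0129·5.5^0.44·exp(0.046·79-0.1278) = 0.9101
  Cl⁻ term: 0.0175·19.2^0.57·exp(0.008·79+0.085·11.8) = 0.4837
  sum: 0.9101 + 0.4837 → r_corr = 1.394 μm/a
  mass loss = 1.394 μm/a × 7.14 g/cm³ = 9.952 g·m⁻²·a⁻¹
copper: T>10 °C ⇒ hinge -0.080·(11.8−10) = -0.1440
  Pd branch = 0.0053·Pd^0.26·e^(0.059·RH+f) = 0.7559 μm/a
  Cl⁻ term: 0.01025·19.2^0.27·exp(0.036·79+0.049·11.8) = 0.6974
  r_corr = 0.7559 + 0.6974 = 1.453 μm/a
  mass loss = 1.453 μm/a × 8.96 g/cm³ = 13.02 g·m⁻²·a⁻¹
Ordering by g·m⁻²·a⁻¹: carbon steel (257) > copper (13) > zinc (9.95)

["carbon steel", "copper", "zinc"]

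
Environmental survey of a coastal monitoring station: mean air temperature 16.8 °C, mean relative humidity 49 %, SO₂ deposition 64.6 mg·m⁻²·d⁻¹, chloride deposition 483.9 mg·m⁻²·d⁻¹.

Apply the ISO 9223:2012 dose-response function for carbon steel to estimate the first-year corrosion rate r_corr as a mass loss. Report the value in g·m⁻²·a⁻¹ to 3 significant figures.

r_corr = 589 g·m⁻²·a⁻¹

carbon steel: f(T) = -0.054·(T−10) [T>10 °C] = -0.3672
  SO₂ term: 1.77·64.6^0.52·exp(0.02·49-0.3672) = 28.54
  Sd branch = 0.102·Sd^0.62·e^(0.033·RH+0.04·T) = 46.48 μm/a
  r_corr = 28.54 + 46.48 = 75.02 μm/a
Convert to mass loss: 75.02 μm/a × 7.85 g/cm³ = 588.9 g·m⁻²·a⁻¹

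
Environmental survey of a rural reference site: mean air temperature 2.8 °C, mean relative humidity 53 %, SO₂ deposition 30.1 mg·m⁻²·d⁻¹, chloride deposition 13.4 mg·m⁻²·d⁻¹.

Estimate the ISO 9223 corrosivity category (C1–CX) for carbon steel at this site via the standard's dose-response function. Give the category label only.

carbon steel: f(T) = +0.150·(T−10) [T≤10 °C] = -1.0800
  Pd branch = 1.77·Pd^0.52·e^(0.02·RH+f) = 10.19 μm/a
  Sd branch = 0.102·Sd^0.62·e^(0.033·RH+0.04·T) = 3.278 μm/a
  r_corr = 10.19 + 3.278 = 13.47 μm/a
Category bounds: 1.3…25 μm/a bracket r_corr ⇒ C2

C2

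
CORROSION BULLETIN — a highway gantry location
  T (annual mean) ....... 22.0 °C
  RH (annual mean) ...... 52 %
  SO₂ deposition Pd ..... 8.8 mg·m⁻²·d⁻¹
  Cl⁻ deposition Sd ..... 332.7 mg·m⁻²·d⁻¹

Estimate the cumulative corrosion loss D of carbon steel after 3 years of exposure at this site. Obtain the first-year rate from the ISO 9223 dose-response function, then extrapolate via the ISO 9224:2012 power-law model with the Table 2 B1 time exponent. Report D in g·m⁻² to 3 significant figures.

D(3) = 812 g·m⁻²

carbon steel: f(T) = -0.054·(T−10) [T>10 °C] = -0.6480
  SO₂ term: 1.77·8.8^0.52·exp(0.02·52-0.6480) = 8.116
  Sd branch = 0.102·Sd^0.62·e^(0.033·RH+0.04·T) = 50.08 μm/a
  r_corr = 8.116 + 50.08 = 58.2 μm/a
ISO 9224: D(t) = r_corr · t^b with b = 0.523 (carbon steel, B1)
  D(3) = 58.2 × 3^0.523 = 58.2 × 1.776 = 103.4 μm
  Mass loss = 103.4 μm × 7.85 g/cm³ = 811.6 g·m⁻²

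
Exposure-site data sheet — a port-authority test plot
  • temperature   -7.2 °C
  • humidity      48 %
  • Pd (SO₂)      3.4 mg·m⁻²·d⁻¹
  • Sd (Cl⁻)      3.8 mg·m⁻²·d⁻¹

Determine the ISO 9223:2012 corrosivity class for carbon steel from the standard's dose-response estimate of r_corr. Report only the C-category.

C2

carbon steel: temperature factor f = +0.150·(-17.2) = -2.5800
  SO₂ term: 1.77·3.4^0.52·exp(0.02·48-2.5800) = 0.6619
  Sd branch = 0.102·Sd^0.62·e^(0.033·RH+0.04·T) = 0.8529 μm/a
  r_corr = 0.6619 + 0.8529 = 1.515 μm/a
1.51 μm/a falls in (1.3, 25] for carbon steel → category C2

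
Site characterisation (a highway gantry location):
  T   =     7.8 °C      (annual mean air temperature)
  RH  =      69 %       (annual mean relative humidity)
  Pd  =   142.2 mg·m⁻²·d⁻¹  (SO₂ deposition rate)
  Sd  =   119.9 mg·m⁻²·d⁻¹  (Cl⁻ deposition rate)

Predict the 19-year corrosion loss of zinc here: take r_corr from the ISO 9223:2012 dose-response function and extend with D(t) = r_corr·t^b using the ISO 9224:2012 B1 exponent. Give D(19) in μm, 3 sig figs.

zinc: temperature factor f = +0.038·(-2.2) = -0.0836
  Pd branch = 0.0129·Pd^0.44·e^(0.046·RH+f) = 2.512 μm/a
  Sd branch = 0.0175·Sd^0.57·e^(0.008·RH+0.085·T) = 0.9029 μm/a
  r_corr = 2.512 + 0.9029 = 3.415 μm/a
Power-law: D(19) = r_corr · 19^0.813
  D(19) = 3.415 × 19^0.813 = 3.415 × 10.96 = 37.41 μm

D(19) = 37.4 μm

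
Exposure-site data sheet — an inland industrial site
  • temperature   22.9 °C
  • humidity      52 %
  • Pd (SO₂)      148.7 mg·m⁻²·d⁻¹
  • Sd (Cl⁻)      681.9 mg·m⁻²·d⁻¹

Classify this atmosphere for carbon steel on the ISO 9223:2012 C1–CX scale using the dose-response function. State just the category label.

C5

carbon steel: temperature factor f = -0.054·(12.9) = -0.6966
  sulphur-dioxide contribution → 33.63 μm/a
  chloride contribution → 81.02 μm/a
  total first-year rate 114.6 μm/a
ISO 9223 Table 2 (carbon steel): 80 < 115 ≤ 200 μm/a ⇒ C5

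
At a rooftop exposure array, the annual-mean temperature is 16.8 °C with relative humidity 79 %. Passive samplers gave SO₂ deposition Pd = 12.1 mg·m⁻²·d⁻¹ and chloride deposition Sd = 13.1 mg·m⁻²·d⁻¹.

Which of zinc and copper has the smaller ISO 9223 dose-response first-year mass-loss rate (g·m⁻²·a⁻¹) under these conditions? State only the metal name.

zinc

zinc: T>10 °C ⇒ hinge -0.071·(16.8−10) = -0.4828
  sulphur-dioxide contribution → 0.9027 μm/a
  chloride contribution → 0.595 μm/a
  total first-year rate 1.498 μm/a
  mass loss = 1.498 μm/a × 7.14 g/cm³ = 10.69 g·m⁻²·a⁻¹
copper: temperature factor f = -0.080·(6.8) = -0.5440
  sulphur-dioxide contribution → 0.622 μm/a
  chloride contribution → 0.8036 μm/a
  total first-year rate 1.426 μm/a
  mass loss = 1.426 μm/a × 8.96 g/cm³ = 12.77 g·m⁻²·a⁻¹
Ordering by g·m⁻²·a⁻¹: copper (12.8) > zinc (10.7)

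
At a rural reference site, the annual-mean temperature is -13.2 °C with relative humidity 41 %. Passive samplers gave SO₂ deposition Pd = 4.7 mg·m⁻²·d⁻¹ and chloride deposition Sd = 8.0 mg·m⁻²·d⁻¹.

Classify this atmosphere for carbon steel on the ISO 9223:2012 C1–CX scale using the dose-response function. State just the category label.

C1

carbon steel: T≤10 °C ⇒ hinge +0.150·(-13.2−10) = -3.4800
  sulphur-dioxide contribution → 0.2768 μm/a
  chloride contribution → 0.8449 μm/a
  ⇒ r_corr(carbon steel) = 1.122 μm/a
1.12 μm/a falls in (0, 1.3] for carbon steel → category C1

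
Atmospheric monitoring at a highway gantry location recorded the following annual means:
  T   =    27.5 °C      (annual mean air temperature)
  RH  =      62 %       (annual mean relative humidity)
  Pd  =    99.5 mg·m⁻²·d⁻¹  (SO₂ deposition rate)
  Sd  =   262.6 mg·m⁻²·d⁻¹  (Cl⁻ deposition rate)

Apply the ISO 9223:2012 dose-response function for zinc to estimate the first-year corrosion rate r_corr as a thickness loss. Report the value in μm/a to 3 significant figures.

zinc: temperature factor f = -0.071·(17.5) = -1.2425
  SO₂ term: 0.0129·99.5^0.44·exp(0.046·62-1.2425) = 0.4882
  Sd branch = 0.0175·Sd^0.57·e^(0.008·RH+0.085·T) = 7.122 μm/a
  r_corr = 0.4882 + 7.122 = 7.61 μm/a

r_corr = 7.61 μm/a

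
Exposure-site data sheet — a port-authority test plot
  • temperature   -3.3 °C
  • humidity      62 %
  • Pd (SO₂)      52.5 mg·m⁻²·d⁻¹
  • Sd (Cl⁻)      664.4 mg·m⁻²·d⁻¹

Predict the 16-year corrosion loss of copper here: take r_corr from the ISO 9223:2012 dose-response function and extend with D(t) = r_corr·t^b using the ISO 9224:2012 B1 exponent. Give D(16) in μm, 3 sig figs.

copper: f(T) = +0.126·(T−10) [T≤10 °C] = -1.6758
  sulphur-dioxide contribution → 0.1077 μm/a
  chloride contribution → 0.4698 μm/a
  ⇒ r_corr(copper) = 0.5775 μm/a
Power-law: D(16) = r_corr · 16^0.667
  D(16) = 0.5775 × 16^0.667 = 0.5775 × 6.355 = 3.67 μm

D(16) = 3.67 μm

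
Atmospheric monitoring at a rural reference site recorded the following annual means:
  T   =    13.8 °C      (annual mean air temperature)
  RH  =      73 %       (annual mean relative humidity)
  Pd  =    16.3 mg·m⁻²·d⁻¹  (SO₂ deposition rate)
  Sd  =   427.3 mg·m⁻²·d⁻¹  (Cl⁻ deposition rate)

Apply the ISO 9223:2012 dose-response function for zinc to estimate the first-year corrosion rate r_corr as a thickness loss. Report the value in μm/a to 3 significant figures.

r_corr = 4.17 μm/a

zinc: temperature factor f = -0.071·(3.8) = -0.2698
  Pd branch = 0.0129·Pd^0.44·e^(0.046·RH+f) = 0.9664 μm/a
  Sd branch = 0.0175·Sd^0.57·e^(0.008·RH+0.085·T) = 3.203 μm/a
  r_corr = 0.9664 + 3.203 = 4.17 μm/a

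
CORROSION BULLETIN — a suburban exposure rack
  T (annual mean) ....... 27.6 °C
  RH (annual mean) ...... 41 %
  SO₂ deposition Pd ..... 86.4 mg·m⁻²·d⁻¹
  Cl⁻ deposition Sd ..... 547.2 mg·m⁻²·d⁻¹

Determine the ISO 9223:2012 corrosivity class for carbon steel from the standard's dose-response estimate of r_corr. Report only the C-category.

carbon steel: T>10 °C ⇒ hinge -0.054·(27.6−10) = -0.9504
  Pd branch = 1.77·Pd^0.52·e^(0.02·RH+f) = 15.79 μm/a
  Sd branch = 0.102·Sd^0.62·e^(0.033·RH+0.04·T) = 59.34 μm/a
  sum: 15.79 + 59.34 → r_corr = 75.12 μm/a
ISO 9223 Table 2 (carbon steel): 50 < 75.1 ≤ 80 μm/a ⇒ C4

C4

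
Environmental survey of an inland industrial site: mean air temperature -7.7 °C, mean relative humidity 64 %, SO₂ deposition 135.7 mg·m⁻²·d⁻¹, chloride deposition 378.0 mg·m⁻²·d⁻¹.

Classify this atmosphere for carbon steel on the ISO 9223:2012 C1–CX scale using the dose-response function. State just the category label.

C3

carbon steel: f(T) = +0.150·(T−10) [T≤10 °C] = -2.6550
  SO₂ term: 1.77·135.7^0.52·exp(0.02·64-2.6550) = 5.751
  Sd branch = 0.102·Sd^0.62·e^(0.033·RH+0.04·T) = 24.55 μm/a
  r_corr = 5.751 + 24.55 = 30.3 μm/a
30.3 μm/a falls in (25, 50] for carbon steel → category C3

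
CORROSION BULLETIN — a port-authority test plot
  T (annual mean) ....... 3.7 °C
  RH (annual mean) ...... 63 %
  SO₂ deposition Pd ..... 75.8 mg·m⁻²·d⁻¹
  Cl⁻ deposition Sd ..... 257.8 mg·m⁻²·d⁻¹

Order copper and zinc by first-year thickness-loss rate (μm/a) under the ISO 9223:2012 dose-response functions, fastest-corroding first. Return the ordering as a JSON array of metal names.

["zinc", "copper"]

copper: T≤10 °C ⇒ hinge +0.126·(3.7−10) = -0.7938
  sulphur-dioxide contribution → 0.3038 μm/a
  chloride contribution → 0.5315 μm/a
  ⇒ r_corr(copper) = 0.8352 μm/a
zinc: T≤10 °C ⇒ hinge +0.038·(3.7−10) = -0.2394
  sulphur-dioxide contribution → 1.237 μm/a
  chloride contribution → 0.9396 μm/a
  ⇒ r_corr(zinc) = 2.176 μm/a
Ordering by μm/a: zinc (2.18) > copper (0.835)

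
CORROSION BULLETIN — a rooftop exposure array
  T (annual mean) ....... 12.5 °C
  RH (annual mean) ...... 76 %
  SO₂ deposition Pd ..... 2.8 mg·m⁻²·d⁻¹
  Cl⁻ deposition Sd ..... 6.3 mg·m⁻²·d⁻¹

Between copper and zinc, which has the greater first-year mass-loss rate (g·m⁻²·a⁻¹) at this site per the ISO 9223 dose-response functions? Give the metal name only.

copper: T>10 °C ⇒ hinge -0.080·(12.5−10) = -0.2000
  Pd branch = 0.0053·Pd^0.26·e^(0.059·RH+f) = 0.5024 μm/a
  Sd branch = 0.01025·Sd^0.27·e^(0.036·RH+0.049·T) = 0.4795 μm/a
  r_corr = 0.5024 + 0.4795 = 0.9819 μm/a
  mass loss = 0.9819 μm/a × 8.96 g/cm³ = 8.798 g·m⁻²·a⁻¹
zinc: T>10 °C ⇒ hinge -0.071·(12.5−10) = -0.1775
  SO₂ term: 0.0129·2.8^0.44·exp(0.046·76-0.1775) = 0.5605
  Cl⁻ term: 0.0175·6.3^0.57·exp(0.008·76+0.085·12.5) = 0.2656
  sum: 0.5605 + 0.2656 → r_corr = 0.826 μm/a
  mass loss = 0.826 μm/a × 7.14 g/cm³ = 5.898 g·m⁻²·a⁻¹
Ordering by g·m⁻²·a⁻¹: copper (8.8) > zinc (5.9)

copper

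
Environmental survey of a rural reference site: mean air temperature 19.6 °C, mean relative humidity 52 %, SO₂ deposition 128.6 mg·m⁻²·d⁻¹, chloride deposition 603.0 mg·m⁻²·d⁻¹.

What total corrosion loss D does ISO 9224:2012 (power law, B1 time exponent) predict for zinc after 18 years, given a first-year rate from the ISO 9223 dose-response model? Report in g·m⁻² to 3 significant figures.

zinc: f(T) = -0.071·(T−10) [T>10 °C] = -0.6816
  SO₂ term: 0.0129·128.6^0.44·exp(0.046·52-0.6816) = 0.6046
  Cl⁻ term: 0.0175·603.0^0.57·exp(0.008·52+0.085·19.6) = 5.395
  r_corr = 0.6046 + 5.395 = 6 μm/a
ISO 9224: D(t) = r_corr · t^b with b = 0.813 (zinc, B1)
  D(18) = 6 × 18^0.813 = 6 × 10.48 = 62.9 μm
  Mass loss = 62.9 μm × 7.14 g/cm³ = 449.1 g·m⁻²

D(18) = 449 g·m⁻²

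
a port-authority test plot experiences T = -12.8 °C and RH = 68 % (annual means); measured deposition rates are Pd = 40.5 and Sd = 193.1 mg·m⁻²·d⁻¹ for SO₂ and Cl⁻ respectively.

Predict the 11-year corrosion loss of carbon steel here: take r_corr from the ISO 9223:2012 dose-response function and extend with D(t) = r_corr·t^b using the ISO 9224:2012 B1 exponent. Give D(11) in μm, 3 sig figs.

carbon steel: f(T) = +0.150·(T−10) [T≤10 °C] = -3.4200
  Pd branch = 1.77·Pd^0.52·e^(0.02·RH+f) = 1.546 μm/a
  Sd branch = 0.102·Sd^0.62·e^(0.033·RH+0.04·T) = 15.07 μm/a
  r_corr = 1.546 + 15.07 = 16.61 μm/a
Power-law: D(11) = r_corr · 11^0.523
  D(11) = 16.61 × 11^0.523 = 16.61 × 3.505 = 58.22 μm

D(11) = 58.2 μm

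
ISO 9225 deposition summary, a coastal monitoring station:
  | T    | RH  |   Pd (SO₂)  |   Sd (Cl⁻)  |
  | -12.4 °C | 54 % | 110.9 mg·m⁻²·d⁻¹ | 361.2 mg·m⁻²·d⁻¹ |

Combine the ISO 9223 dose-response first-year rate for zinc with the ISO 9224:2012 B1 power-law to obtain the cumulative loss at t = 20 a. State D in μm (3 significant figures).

D(20) = 9.07 μm

zinc: T≤10 °C ⇒ hinge +0.038·(-12.4−10) = -0.8512
  Pd branch = 0.0129·Pd^0.44·e^(0.046·RH+f) = 0.5242 μm/a
  Cl⁻ term: 0.0175·361.2^0.57·exp(0.008·54+0.085·-12.4) = 0.2697
  sum: 0.5242 + 0.2697 → r_corr = 0.7938 μm/a
Long-term exponent b (ISO 9224 Table 2, B1) = 0.813
  D(20) = 0.7938 × 20^0.813 = 0.7938 × 11.42 = 9.067 μm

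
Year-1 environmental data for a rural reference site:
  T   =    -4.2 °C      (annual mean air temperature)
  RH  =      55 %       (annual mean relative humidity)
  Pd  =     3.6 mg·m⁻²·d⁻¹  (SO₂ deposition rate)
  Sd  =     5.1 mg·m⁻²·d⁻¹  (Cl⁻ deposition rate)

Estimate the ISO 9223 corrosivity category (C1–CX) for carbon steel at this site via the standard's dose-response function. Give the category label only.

carbon steel: f(T) = +0.150·(T−10) [T≤10 °C] = -2.1300
  Pd branch = 1.77·Pd^0.52·e^(0.02·RH+f) = 1.23 μm/a
  Cl⁻ term: 0.102·5.1^0.62·exp(0.033·55+0.04·-4.2) = 1.454
  sum: 1.23 + 1.454 → r_corr = 2.684 μm/a
ISO 9223 Table 2 (carbon steel): 1.3 < 2.68 ≤ 25 μm/a ⇒ C2

C2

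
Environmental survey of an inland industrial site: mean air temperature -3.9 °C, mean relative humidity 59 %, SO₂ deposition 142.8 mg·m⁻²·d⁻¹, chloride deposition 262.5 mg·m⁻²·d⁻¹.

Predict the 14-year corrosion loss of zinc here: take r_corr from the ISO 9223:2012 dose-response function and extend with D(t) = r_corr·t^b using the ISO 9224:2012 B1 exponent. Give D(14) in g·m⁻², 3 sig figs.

zinc: temperature factor f = +0.038·(-13.9) = -0.5282
  SO₂ term: 0.0129·142.8^0.44·exp(0.046·59-0.5282) = 1.018
  Sd branch = 0.0175·Sd^0.57·e^(0.008·RH+0.085·T) = 0.4819 μm/a
  sum: 1.018 + 0.4819 → r_corr = 1.5 μm/a
Power-law: D(14) = r_corr · 14^0.813
  D(14) = 1.5 × 14^0.813 = 1.5 × 8.547 = 12.82 μm
  Mass loss = 12.82 μm × 7.14 g/cm³ = 91.56 g·m⁻²

D(14) = 91.6 g·m⁻²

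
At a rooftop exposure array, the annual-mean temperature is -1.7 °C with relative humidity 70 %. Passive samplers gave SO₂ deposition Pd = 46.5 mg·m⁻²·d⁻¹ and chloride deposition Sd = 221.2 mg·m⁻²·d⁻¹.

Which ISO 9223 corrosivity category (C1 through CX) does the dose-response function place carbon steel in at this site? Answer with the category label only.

carbon steel: temperature factor f = +0.150·(-11.7) = -1.7550
  SO₂ term: 1.77·46.5^0.52·exp(0.02·70-1.7550) = 9.138
  Sd branch = 0.102·Sd^0.62·e^(0.033·RH+0.04·T) = 27.29 μm/a
  sum: 9.138 + 27.29 → r_corr = 36.43 μm/a
ISO 9223 Table 2 (carbon steel): 25 < 36.4 ≤ 50 μm/a ⇒ C3

C3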